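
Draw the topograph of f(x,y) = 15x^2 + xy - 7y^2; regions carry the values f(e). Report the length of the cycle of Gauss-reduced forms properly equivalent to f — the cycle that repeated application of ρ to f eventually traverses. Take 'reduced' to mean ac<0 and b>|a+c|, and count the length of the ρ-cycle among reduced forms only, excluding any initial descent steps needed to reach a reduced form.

D = 421, ⌊√D⌋ = 20
descent: ρ → (-7,13,9)  [lands on river]
river: ρ → (9,5,-11)
river: ρ → (-11,17,3)
river: ρ → (3,19,-5)
river: ρ → (-5,11,15)
river: ρ → (15,19,-1)
river: ρ → (-1,19,15)
river: ρ → (15,11,-5)
river: ρ → (-5,19,3)
river: ρ → (3,17,-11)
river: ρ → (-11,5,9)
river: ρ → (9,13,-7)
river: ρ → (-7,15,7)
river: ρ → (7,13,-9)
river: ρ → (-9,5,11)
river: ρ → (11,17,-3)
river: ρ → (-3,19,5)
river: ρ → (5,11,-15)
river: ρ → (-15,19,1)
river: ρ → (1,19,-15)
river: ρ → (-15,11,5)
river: ρ → (5,19,-3)
river: ρ → (-3,17,11)
river: ρ → (11,5,-9)
river: ρ → (-9,13,7)
river: ρ → (7,15,-7)
ρ-cycle length = 26 (tail of 1 descent step not counted)

26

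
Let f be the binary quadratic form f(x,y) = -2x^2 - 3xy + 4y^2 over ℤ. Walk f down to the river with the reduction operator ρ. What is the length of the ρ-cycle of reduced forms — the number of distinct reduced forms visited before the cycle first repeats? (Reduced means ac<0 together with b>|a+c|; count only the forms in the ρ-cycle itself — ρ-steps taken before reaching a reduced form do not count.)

D = 41, ⌊√D⌋ = 6
descent: ρ → (4,3,-2)  [lands on river]
river: ρ → (-2,5,2)
river: ρ → (2,3,-4)
river: ρ → (-4,5,1)
river: ρ → (1,5,-4)
river: ρ → (-4,3,2)
river: ρ → (2,5,-2)
river: ρ → (-2,3,4)
river: ρ → (4,5,-1)
river: ρ → (-1,5,4)
ρ-cycle length = 10 (tail of 1 descent step not counted)

10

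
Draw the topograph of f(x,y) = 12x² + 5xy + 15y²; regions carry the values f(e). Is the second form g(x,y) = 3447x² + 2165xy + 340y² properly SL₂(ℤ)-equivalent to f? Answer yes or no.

D₁ = -695, D₂ = -695
f: reduced (well bottom): (12,5,15) with a≤c, −a<b≤a
g: flip: (3447,2165,340)→(340,-2165,3447)
g: translate: b→-125 (≡-2165 mod 680), so (340,-2165,3447)→(340,-125,12)
g: flip: (340,-125,12)→(12,125,340)
g: translate: b→5 (≡125 mod 24), so (12,125,340)→(12,5,15)
g: reduced (well bottom): (12,5,15) with a≤c, −a<b≤a
reduced forms (12, 5, 15) vs (12, 5, 15) ⇒ equivalent

yes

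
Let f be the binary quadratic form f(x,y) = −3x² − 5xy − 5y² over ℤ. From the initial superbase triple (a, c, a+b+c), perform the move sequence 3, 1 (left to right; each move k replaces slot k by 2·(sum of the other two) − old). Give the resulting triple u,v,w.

start (-3,-5,-13) = (f(1,0),f(0,1),f(1,1))
replace slot 3: 2·((-3)+(-5)) − (-13) = -3 → (-3,-5,-3)
replace slot 1: 2·((-5)+(-3)) − (-3) = -13 → (-13,-5,-3)

-13,-5,-3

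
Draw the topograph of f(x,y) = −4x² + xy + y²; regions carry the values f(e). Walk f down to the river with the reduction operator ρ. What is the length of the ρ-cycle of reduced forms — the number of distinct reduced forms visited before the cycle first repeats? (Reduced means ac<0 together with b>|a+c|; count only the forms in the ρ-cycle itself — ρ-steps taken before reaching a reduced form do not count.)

D = 17, ⌊√D⌋ = 4
descent: ρ → (1,3,-2)  [lands on river]
river: ρ → (-2,1,2)
river: ρ → (2,3,-1)
river: ρ → (-1,3,2)
river: ρ → (2,1,-2)
river: ρ → (-2,3,1)
ρ-cycle length = 6 (tail of 1 descent step not counted)

6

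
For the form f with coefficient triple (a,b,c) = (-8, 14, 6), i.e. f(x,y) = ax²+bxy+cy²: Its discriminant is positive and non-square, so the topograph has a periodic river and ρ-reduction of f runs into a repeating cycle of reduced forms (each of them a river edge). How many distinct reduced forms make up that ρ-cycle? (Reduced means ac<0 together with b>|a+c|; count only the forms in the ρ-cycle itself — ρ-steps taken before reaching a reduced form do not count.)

D = 388, ⌊√D⌋ = 19
river: ρ → (6,10,-12)
river: ρ → (-12,14,4)
river: ρ → (4,18,-4)
river: ρ → (-4,14,12)
river: ρ → (12,10,-6)
river: ρ → (-6,14,8)
river: ρ → (8,18,-2)
river: ρ → (-2,18,8)
river: ρ → (8,14,-6)
river: ρ → (-6,10,12)
river: ρ → (12,14,-4)
river: ρ → (-4,18,4)
river: ρ → (4,14,-12)
river: ρ → (-12,10,6)
river: ρ → (6,14,-8)
river: ρ → (-8,18,2)
river: ρ → (2,18,-8)
river: ρ → (-8,14,6)
ρ-cycle length = 18 (tail of 0 descent steps not counted)

18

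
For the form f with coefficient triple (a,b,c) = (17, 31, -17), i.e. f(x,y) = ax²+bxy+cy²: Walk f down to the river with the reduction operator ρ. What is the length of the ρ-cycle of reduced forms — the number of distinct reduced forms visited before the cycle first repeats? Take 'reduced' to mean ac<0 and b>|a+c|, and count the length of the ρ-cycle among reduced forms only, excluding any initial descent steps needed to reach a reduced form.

D = 2117, ⌊√D⌋ = 46
river: ρ → (-17,37,11)
river: ρ → (11,29,-29)
river: ρ → (-29,29,11)
river: ρ → (11,37,-17)
river: ρ → (-17,31,17)
river: ρ → (17,37,-11)
river: ρ → (-11,29,29)
river: ρ → (29,29,-11)
river: ρ → (-11,37,17)
river: ρ → (17,31,-17)
ρ-cycle length = 10 (tail of 0 descent steps not counted)

10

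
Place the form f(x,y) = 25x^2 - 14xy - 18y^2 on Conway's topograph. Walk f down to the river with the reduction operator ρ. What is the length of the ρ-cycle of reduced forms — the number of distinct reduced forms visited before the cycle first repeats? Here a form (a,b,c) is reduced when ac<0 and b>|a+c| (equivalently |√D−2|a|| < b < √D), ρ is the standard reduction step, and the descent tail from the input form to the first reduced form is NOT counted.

D = 1996, ⌊√D⌋ = 44
descent: ρ → (-18,14,25)  [lands on river]
river: ρ → (25,36,-7)
river: ρ → (-7,34,30)
river: ρ → (30,26,-11)
river: ρ → (-11,40,9)
river: ρ → (9,32,-27)
river: ρ → (-27,22,14)
river: ρ → (14,34,-15)
river: ρ → (-15,26,22)
river: ρ → (22,18,-19)
river: ρ → (-19,20,21)
river: ρ → (21,22,-18)
ρ-cycle length = 12 (tail of 1 descent step not counted)

12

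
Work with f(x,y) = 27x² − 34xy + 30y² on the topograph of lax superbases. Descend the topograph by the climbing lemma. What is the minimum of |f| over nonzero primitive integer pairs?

translate: b→20 (≡-34 mod 54), so (27,-34,30)→(27,20,23)
flip: (27,20,23)→(23,-20,27)
reduced (well bottom): (23,-20,27) with a≤c, −a<b≤a
well minimum = a = 23

23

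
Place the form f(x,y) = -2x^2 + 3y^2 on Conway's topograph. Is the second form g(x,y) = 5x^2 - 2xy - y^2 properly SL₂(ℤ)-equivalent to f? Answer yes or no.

D₁ = 24, D₂ = 24
river cycle of f (length 2): (-2, 4, 1), (1, 4, -2)
river cycle of g (length 2): (-1, 4, 2), (2, 4, -1)
cycles differ ⇒ inequivalent

no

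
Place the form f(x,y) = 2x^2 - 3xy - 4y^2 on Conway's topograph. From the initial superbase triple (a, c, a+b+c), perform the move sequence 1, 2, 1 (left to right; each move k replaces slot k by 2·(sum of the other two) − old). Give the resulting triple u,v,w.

start (2,-4,-5) = (f(1,0),f(0,1),f(1,1))
replace slot 1: 2·((-4)+(-5)) − 2 = -20 → (-20,-4,-5)
replace slot 2: 2·((-20)+(-5)) − (-4) = -46 → (-20,-46,-5)
replace slot 1: 2·((-46)+(-5)) − (-20) = -82 → (-82,-46,-5)

-82,-46,-5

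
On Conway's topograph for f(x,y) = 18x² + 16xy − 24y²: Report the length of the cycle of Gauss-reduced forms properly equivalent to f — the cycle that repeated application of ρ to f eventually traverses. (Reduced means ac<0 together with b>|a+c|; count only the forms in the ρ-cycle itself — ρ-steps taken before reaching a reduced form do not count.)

D = 1984, ⌊√D⌋ = 44
river: ρ → (-24,32,10)
river: ρ → (10,28,-30)
river: ρ → (-30,32,8)
river: ρ → (8,32,-30)
river: ρ → (-30,28,10)
river: ρ → (10,32,-24)
river: ρ → (-24,16,18)
river: ρ → (18,20,-22)
river: ρ → (-22,24,16)
river: ρ → (16,40,-6)
river: ρ → (-6,44,2)
river: ρ → (2,44,-6)
river: ρ → (-6,40,16)
river: ρ → (16,24,-22)
river: ρ → (-22,20,18)
river: ρ → (18,16,-24)
ρ-cycle length = 16 (tail of 0 descent steps not counted)

16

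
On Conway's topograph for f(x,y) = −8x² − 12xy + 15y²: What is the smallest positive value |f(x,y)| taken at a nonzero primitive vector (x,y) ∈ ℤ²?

descent: ρ → (15,12,-8)  [lands on river]
river: ρ → (-8,20,7)
river: ρ → (7,22,-5)
river: ρ → (-5,18,15)
closes: descent 1, river 4
min |a| on river = 5

5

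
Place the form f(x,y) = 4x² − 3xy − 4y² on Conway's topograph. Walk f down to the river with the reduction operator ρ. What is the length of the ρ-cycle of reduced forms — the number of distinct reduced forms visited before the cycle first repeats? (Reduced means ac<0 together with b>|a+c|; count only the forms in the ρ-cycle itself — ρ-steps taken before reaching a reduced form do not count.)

D = 73, ⌊√D⌋ = 8
descent: ρ → (-4,3,4)  [lands on river]
river: ρ → (4,5,-3)
river: ρ → (-3,7,2)
river: ρ → (2,5,-6)
river: ρ → (-6,7,1)
river: ρ → (1,7,-6)
river: ρ → (-6,5,2)
river: ρ → (2,7,-3)
river: ρ → (-3,5,4)
river: ρ → (4,3,-4)
river: ρ → (-4,5,3)
river: ρ → (3,7,-2)
river: ρ → (-2,5,6)
river: ρ → (6,7,-1)
river: ρ → (-1,7,6)
river: ρ → (6,5,-2)
river: ρ → (-2,7,3)
river: ρ → (3,5,-4)
ρ-cycle length = 18 (tail of 1 descent step not counted)

18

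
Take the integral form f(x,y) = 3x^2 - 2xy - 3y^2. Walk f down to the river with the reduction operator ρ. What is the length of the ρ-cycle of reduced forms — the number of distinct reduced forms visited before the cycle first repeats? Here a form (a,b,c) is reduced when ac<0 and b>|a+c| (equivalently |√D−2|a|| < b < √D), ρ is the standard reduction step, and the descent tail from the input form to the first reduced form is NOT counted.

D = 40, ⌊√D⌋ = 6
descent: ρ → (-3,2,3)  [lands on river]
river: ρ → (3,4,-2)
river: ρ → (-2,4,3)
river: ρ → (3,2,-3)
river: ρ → (-3,4,2)
river: ρ → (2,4,-3)
ρ-cycle length = 6 (tail of 1 descent step not counted)

6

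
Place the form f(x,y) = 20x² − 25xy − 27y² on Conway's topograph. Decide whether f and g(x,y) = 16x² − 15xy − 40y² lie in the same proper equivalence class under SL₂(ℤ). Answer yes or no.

D₁ = 2785, D₂ = 2785
river cycle of f (length 62): (-27, 25, 20), (20, 15, -32), (-32, 49, 3), (3, 47, -48), (-48, 49, 2), (2, 51, -23), (-23, 41, 12), (12, 31, -38), (-38, 45, 5), (5, 45, -38), … (52 more)
river cycle of g (length 62): (16, 49, -6), (-6, 47, 24), (24, 49, -4), (-4, 47, 36), (36, 25, -15), (-15, 35, 26), (26, 17, -24), (-24, 31, 19), (19, 45, -10), (-10, 35, 39), … (52 more)
cycles differ ⇒ inequivalent

no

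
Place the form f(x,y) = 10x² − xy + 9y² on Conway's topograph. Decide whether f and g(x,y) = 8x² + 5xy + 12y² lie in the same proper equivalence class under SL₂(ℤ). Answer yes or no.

D₁ = -359, D₂ = -359
f: flip: (10,-1,9)→(9,1,10)
f: reduced (well bottom): (9,1,10) with a≤c, −a<b≤a
g: reduced (well bottom): (8,5,12) with a≤c, −a<b≤a
reduced forms (9, 1, 10) vs (8, 5, 12) ⇒ inequivalent

no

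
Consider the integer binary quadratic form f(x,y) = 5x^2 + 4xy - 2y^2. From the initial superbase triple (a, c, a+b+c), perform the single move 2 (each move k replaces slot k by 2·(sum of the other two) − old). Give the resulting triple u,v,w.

start (5,-2,7) = (f(1,0),f(0,1),f(1,1))
replace slot 2: 2·(5+7) − (-2) = 26 → (5,26,7)

5,26,7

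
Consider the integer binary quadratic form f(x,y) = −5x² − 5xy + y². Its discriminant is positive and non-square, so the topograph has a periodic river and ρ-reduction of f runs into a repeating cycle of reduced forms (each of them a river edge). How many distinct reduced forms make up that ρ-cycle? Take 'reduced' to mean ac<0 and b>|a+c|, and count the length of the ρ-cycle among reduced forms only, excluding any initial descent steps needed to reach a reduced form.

D = 45, ⌊√D⌋ = 6
descent: ρ → (1,5,-5)  [lands on river]
river: ρ → (-5,5,1)
ρ-cycle length = 2 (tail of 1 descent step not counted)

2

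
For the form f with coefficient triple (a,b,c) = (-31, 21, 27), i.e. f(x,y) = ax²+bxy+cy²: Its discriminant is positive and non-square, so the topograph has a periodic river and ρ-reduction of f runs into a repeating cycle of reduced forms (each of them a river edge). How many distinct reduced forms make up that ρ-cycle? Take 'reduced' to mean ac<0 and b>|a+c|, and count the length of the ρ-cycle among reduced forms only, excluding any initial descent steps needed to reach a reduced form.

D = 3789, ⌊√D⌋ = 61
river: ρ → (27,33,-25)
river: ρ → (-25,17,35)
river: ρ → (35,53,-7)
river: ρ → (-7,59,11)
river: ρ → (11,51,-27)
river: ρ → (-27,57,5)
river: ρ → (5,53,-49)
river: ρ → (-49,45,9)
river: ρ → (9,45,-49)
river: ρ → (-49,53,5)
river: ρ → (5,57,-27)
river: ρ → (-27,51,11)
river: ρ → (11,59,-7)
river: ρ → (-7,53,35)
river: ρ → (35,17,-25)
river: ρ → (-25,33,27)
river: ρ → (27,21,-31)
river: ρ → (-31,41,17)
river: ρ → (17,61,-1)
river: ρ → (-1,61,17)
river: ρ → (17,41,-31)
river: ρ → (-31,21,27)
ρ-cycle length = 22 (tail of 0 descent steps not counted)

22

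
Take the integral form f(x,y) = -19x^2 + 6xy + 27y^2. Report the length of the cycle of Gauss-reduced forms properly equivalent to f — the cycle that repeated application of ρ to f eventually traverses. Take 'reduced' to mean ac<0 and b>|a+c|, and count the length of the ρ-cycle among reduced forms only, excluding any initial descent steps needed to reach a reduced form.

D = 2088, ⌊√D⌋ = 45
descent: ρ → (27,-6,-19)
descent: ρ → (-19,44,2)  [lands on river]
river: ρ → (2,44,-19)
river: ρ → (-19,32,14)
river: ρ → (14,24,-27)
river: ρ → (-27,30,11)
river: ρ → (11,36,-18)
river: ρ → (-18,36,11)
river: ρ → (11,30,-27)
river: ρ → (-27,24,14)
river: ρ → (14,32,-19)
ρ-cycle length = 10 (tail of 2 descent steps not counted)

10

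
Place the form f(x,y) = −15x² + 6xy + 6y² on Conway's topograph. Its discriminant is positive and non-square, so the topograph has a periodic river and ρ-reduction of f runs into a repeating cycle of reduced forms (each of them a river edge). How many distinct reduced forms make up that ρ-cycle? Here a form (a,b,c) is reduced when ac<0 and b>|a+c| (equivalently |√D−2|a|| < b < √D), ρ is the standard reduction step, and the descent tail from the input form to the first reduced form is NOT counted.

D = 396, ⌊√D⌋ = 19
descent: ρ → (6,18,-3)  [lands on river]
river: ρ → (-3,18,6)
ρ-cycle length = 2 (tail of 1 descent step not counted)

2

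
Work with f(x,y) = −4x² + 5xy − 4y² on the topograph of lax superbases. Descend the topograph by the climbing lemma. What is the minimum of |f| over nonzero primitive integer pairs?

translate: b→3 (≡-5 mod 8), so (4,-5,4)→(4,3,3)
flip: (4,3,3)→(3,-3,4)
translate: b→3 (≡-3 mod 6), so (3,-3,4)→(3,3,4)
reduced (well bottom): (3,3,4) with a≤c, −a<b≤a
well minimum |f| = |-3| = 3 (negative-definite)

3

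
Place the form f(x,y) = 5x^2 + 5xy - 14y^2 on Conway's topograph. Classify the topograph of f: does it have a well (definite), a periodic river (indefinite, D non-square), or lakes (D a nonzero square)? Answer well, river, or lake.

D = b²−4ac = 5² − 4·5·(-14) = 305
D > 0 non-square ⇒ indefinite ⇒ periodic river

river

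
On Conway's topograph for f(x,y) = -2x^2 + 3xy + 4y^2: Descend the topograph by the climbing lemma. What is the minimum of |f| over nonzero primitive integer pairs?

river: ρ → (4,5,-1)
river: ρ → (-1,5,4)
river: ρ → (4,3,-2)
river: ρ → (-2,5,2)
river: ρ → (2,3,-4)
river: ρ → (-4,5,1)
river: ρ → (1,5,-4)
river: ρ → (-4,3,2)
river: ρ → (2,5,-2)
river: ρ → (-2,3,4)
closes: descent 0, river 10
min |a| on river = 1

1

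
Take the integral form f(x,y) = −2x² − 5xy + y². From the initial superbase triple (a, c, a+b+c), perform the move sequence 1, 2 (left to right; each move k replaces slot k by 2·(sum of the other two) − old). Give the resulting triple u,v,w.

start (-2,1,-6) = (f(1,0),f(0,1),f(1,1))
replace slot 1: 2·(1+(-6)) − (-2) = -8 → (-8,1,-6)
replace slot 2: 2·((-8)+(-6)) − 1 = -29 → (-8,-29,-6)

-8,-29,-6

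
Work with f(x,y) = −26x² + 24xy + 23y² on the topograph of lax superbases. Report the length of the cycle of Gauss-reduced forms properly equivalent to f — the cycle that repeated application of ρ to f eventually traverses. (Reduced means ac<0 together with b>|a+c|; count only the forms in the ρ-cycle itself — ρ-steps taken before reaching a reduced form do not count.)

D = 2968, ⌊√D⌋ = 54
river: ρ → (23,22,-27)
river: ρ → (-27,32,18)
river: ρ → (18,40,-19)
river: ρ → (-19,36,22)
river: ρ → (22,52,-3)
river: ρ → (-3,50,39)
river: ρ → (39,28,-14)
river: ρ → (-14,28,39)
river: ρ → (39,50,-3)
river: ρ → (-3,52,22)
river: ρ → (22,36,-19)
river: ρ → (-19,40,18)
river: ρ → (18,32,-27)
river: ρ → (-27,22,23)
river: ρ → (23,24,-26)
river: ρ → (-26,28,21)
river: ρ → (21,14,-33)
river: ρ → (-33,52,2)
river: ρ → (2,52,-33)
river: ρ → (-33,14,21)
river: ρ → (21,28,-26)
river: ρ → (-26,24,23)
ρ-cycle length = 22 (tail of 0 descent steps not counted)

22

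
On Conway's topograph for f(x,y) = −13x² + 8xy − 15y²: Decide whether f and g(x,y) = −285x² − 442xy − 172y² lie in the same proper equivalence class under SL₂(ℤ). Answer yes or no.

D₁ = -716, D₂ = -716
f is negative-definite; reduce −f:
−f: reduced (well bottom): (13,-8,15) with a≤c, −a<b≤a
flip sign back: reduced form of f is (-13,8,-15)
g is negative-definite; reduce −g:
−g: translate: b→-128 (≡442 mod 570), so (285,442,172)→(285,-128,15)
−g: flip: (285,-128,15)→(15,128,285)
−g: translate: b→8 (≡128 mod 30), so (15,128,285)→(15,8,13)
−g: flip: (15,8,13)→(13,-8,15)
−g: reduced (well bottom): (13,-8,15) with a≤c, −a<b≤a
flip sign back: reduced form of g is (-13,8,-15)
reduced forms (-13, 8, -15) vs (-13, 8, -15) ⇒ equivalent

yes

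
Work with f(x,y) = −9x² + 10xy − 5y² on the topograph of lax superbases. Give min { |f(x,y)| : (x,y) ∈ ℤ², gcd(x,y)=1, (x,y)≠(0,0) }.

translate: b→8 (≡-10 mod 18), so (9,-10,5)→(9,8,4)
flip: (9,8,4)→(4,-8,9)
translate: b→0 (≡-8 mod 8), so (4,-8,9)→(4,0,5)
reduced (well bottom): (4,0,5) with a≤c, −a<b≤a
well minimum |f| = |-4| = 4 (negative-definite)

4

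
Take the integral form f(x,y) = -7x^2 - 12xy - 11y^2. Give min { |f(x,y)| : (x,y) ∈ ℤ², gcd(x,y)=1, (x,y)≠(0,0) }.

translate: b→-2 (≡12 mod 14), so (7,12,11)→(7,-2,6)
flip: (7,-2,6)→(6,2,7)
reduced (well bottom): (6,2,7) with a≤c, −a<b≤a
well minimum |f| = |-6| = 6 (negative-definite)

6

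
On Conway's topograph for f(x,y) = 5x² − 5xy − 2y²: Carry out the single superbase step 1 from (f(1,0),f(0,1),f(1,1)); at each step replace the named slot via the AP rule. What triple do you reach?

start (5,-2,-2) = (f(1,0),f(0,1),f(1,1))
replace slot 1: 2·((-2)+(-2)) − 5 = -13 → (-13,-2,-2)

-13,-2,-2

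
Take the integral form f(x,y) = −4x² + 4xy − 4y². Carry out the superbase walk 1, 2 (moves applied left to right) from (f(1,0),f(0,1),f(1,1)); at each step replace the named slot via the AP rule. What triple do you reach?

start (-4,-4,-4) = (f(1,0),f(0,1),f(1,1))
replace slot 1: 2·((-4)+(-4)) − (-4) = -12 → (-12,-4,-4)
replace slot 2: 2·((-12)+(-4)) − (-4) = -28 → (-12,-28,-4)

-12,-28,-4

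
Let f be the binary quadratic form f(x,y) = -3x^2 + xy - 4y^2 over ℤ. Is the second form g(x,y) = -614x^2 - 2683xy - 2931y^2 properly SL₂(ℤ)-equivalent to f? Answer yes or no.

D₁ = -47, D₂ = -47
f is negative-definite; reduce −f:
−f: reduced (well bottom): (3,-1,4) with a≤c, −a<b≤a
flip sign back: reduced form of f is (-3,1,-4)
g is negative-definite; reduce −g:
−g: translate: b→227 (≡2683 mod 1228), so (614,2683,2931)→(614,227,21)
−g: flip: (614,227,21)→(21,-227,614)
−g: translate: b→-17 (≡-227 mod 42), so (21,-227,614)→(21,-17,4)
−g: flip: (21,-17,4)→(4,17,21)
−g: translate: b→1 (≡17 mod 8), so (4,17,21)→(4,1,3)
−g: flip: (4,1,3)→(3,-1,4)
−g: reduced (well bottom): (3,-1,4) with a≤c, −a<b≤a
flip sign back: reduced form of g is (-3,1,-4)
reduced forms (-3, 1, -4) vs (-3, 1, -4) ⇒ equivalent

yes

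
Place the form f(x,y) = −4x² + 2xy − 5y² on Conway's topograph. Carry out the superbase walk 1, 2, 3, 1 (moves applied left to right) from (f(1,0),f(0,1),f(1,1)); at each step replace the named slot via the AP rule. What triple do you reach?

start (-4,-5,-7) = (f(1,0),f(0,1),f(1,1))
replace slot 1: 2·((-5)+(-7)) − (-4) = -20 → (-20,-5,-7)
replace slot 2: 2·((-20)+(-7)) − (-5) = -49 → (-20,-49,-7)
replace slot 3: 2·((-20)+(-49)) − (-7) = -131 → (-20,-49,-131)
replace slot 1: 2·((-49)+(-131)) − (-20) = -340 → (-340,-49,-131)

-340,-49,-131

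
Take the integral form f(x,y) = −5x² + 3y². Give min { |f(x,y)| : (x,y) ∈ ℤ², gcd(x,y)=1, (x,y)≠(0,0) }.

descent: ρ → (3,6,-2)  [lands on river]
river: ρ → (-2,6,3)
closes: descent 1, river 2
min |a| on river = 2

2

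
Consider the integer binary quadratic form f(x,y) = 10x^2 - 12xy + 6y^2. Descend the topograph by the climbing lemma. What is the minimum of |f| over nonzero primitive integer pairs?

translate: b→8 (≡-12 mod 20), so (10,-12,6)→(10,8,4)
flip: (10,8,4)→(4,-8,10)
translate: b→0 (≡-8 mod 8), so (4,-8,10)→(4,0,6)
reduced (well bottom): (4,0,6) with a≤c, −a<b≤a
well minimum = a = 4

4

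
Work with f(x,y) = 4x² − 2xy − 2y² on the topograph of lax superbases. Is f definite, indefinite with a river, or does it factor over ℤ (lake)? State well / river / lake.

D = b²−4ac = (-2)² − 4·4·(-2) = 36
D = 6² is a perfect square ⇒ form factors over ℤ ⇒ lakes

lake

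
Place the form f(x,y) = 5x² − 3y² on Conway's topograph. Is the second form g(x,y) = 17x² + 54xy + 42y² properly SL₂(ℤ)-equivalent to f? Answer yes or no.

D₁ = 60, D₂ = 60
river cycle of f (length 2): (-3, 6, 2), (2, 6, -3)
river cycle of g (length 2): (-3, 6, 2), (2, 6, -3)
cycles coincide ⇒ equivalent

yes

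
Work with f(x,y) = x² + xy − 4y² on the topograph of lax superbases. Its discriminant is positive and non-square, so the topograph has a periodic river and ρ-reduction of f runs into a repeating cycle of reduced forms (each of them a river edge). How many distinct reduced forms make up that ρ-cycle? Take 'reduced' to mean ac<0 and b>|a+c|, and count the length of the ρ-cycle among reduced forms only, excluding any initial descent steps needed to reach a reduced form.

D = 17, ⌊√D⌋ = 4
descent: ρ → (-4,-1,1)
descent: ρ → (1,3,-2)  [lands on river]
river: ρ → (-2,1,2)
river: ρ → (2,3,-1)
river: ρ → (-1,3,2)
river: ρ → (2,1,-2)
river: ρ → (-2,3,1)
ρ-cycle length = 6 (tail of 2 descent steps not counted)

6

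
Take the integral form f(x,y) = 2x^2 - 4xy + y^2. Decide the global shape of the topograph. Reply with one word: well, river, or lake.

D = b²−4ac = (-4)² − 4·2·1 = 8
D > 0 non-square ⇒ indefinite ⇒ periodic river

river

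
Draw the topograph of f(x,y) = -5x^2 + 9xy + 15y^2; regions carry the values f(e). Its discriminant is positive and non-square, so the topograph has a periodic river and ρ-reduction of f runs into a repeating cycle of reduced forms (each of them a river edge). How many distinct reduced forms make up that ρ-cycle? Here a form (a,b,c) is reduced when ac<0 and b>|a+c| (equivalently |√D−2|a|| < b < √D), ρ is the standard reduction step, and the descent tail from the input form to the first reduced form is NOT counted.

D = 381, ⌊√D⌋ = 19
descent: ρ → (15,-9,-5)
descent: ρ → (-5,19,1)  [lands on river]
river: ρ → (1,19,-5)
river: ρ → (-5,11,13)
river: ρ → (13,15,-3)
river: ρ → (-3,15,13)
river: ρ → (13,11,-5)
ρ-cycle length = 6 (tail of 2 descent steps not counted)

6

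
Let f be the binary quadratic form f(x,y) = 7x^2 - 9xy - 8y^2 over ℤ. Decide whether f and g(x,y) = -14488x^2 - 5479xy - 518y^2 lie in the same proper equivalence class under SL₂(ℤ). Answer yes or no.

D₁ = 305, D₂ = 305
river cycle of f (length 8): (-8, 9, 7), (7, 5, -10), (-10, 15, 2), (2, 17, -2), (-2, 15, 10), (10, 5, -7), (-7, 9, 8), (8, 7, -8)
river cycle of g (length 8): (-8, 9, 7), (7, 5, -10), (-10, 15, 2), (2, 17, -2), (-2, 15, 10), (10, 5, -7), (-7, 9, 8), (8, 7, -8)
cycles coincide ⇒ equivalent

yes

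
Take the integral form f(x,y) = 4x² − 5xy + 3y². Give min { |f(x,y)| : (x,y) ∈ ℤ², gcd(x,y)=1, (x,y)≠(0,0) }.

translate: b→3 (≡-5 mod 8), so (4,-5,3)→(4,3,2)
flip: (4,3,2)→(2,-3,4)
translate: b→1 (≡-3 mod 4), so (2,-3,4)→(2,1,3)
reduced (well bottom): (2,1,3) with a≤c, −a<b≤a
well minimum = a = 2

2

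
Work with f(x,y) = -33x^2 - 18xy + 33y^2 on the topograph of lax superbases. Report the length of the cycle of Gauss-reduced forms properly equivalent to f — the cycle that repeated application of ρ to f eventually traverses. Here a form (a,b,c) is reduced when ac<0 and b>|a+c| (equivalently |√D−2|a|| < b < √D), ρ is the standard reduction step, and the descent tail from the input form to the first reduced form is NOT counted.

D = 4680, ⌊√D⌋ = 68
descent: ρ → (33,18,-33)  [lands on river]
river: ρ → (-33,48,18)
river: ρ → (18,60,-15)
river: ρ → (-15,60,18)
river: ρ → (18,48,-33)
river: ρ → (-33,18,33)
river: ρ → (33,48,-18)
river: ρ → (-18,60,15)
river: ρ → (15,60,-18)
river: ρ → (-18,48,33)
ρ-cycle length = 10 (tail of 1 descent step not counted)

10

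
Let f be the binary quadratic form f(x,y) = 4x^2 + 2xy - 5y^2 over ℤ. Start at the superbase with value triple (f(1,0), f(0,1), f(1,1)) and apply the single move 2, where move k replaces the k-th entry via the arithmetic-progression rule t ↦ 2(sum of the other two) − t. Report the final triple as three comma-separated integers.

start (4,-5,1) = (f(1,0),f(0,1),f(1,1))
replace slot 2: 2·(4+1) − (-5) = 15 → (4,15,1)

4,15,1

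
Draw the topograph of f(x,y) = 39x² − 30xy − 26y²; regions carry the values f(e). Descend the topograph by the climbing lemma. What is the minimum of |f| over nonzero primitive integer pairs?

descent: ρ → (-26,30,39)  [lands on river]
river: ρ → (39,48,-17)
river: ρ → (-17,54,30)
river: ρ → (30,66,-5)
river: ρ → (-5,64,43)
river: ρ → (43,22,-26)
closes: descent 1, river 6
min |a| on river = 5

5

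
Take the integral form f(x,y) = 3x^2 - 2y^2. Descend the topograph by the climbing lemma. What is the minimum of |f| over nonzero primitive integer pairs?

descent: ρ → (-2,4,1)  [lands on river]
river: ρ → (1,4,-2)
closes: descent 1, river 2
min |a| on river = 1

1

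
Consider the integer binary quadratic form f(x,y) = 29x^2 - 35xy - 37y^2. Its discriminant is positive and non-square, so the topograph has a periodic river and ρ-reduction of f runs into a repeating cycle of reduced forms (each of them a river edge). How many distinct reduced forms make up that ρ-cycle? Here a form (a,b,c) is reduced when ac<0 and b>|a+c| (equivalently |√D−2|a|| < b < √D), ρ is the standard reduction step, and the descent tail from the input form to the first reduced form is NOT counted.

D = 5517, ⌊√D⌋ = 74
descent: ρ → (-37,35,29)  [lands on river]
river: ρ → (29,23,-43)
river: ρ → (-43,63,9)
river: ρ → (9,63,-43)
river: ρ → (-43,23,29)
river: ρ → (29,35,-37)
river: ρ → (-37,39,27)
river: ρ → (27,69,-7)
river: ρ → (-7,71,17)
river: ρ → (17,65,-19)
river: ρ → (-19,49,41)
river: ρ → (41,33,-27)
river: ρ → (-27,21,47)
river: ρ → (47,73,-1)
river: ρ → (-1,73,47)
river: ρ → (47,21,-27)
river: ρ → (-27,33,41)
river: ρ → (41,49,-19)
river: ρ → (-19,65,17)
river: ρ → (17,71,-7)
river: ρ → (-7,69,27)
river: ρ → (27,39,-37)
ρ-cycle length = 22 (tail of 1 descent step not counted)

22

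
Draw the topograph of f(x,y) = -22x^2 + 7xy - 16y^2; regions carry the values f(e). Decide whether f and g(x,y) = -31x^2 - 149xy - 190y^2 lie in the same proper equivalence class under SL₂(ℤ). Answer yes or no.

D₁ = -1359, D₂ = -1359
f is negative-definite; reduce −f:
−f: flip: (22,-7,16)→(16,7,22)
−f: reduced (well bottom): (16,7,22) with a≤c, −a<b≤a
flip sign back: reduced form of f is (-16,-7,-22)
g is negative-definite; reduce −g:
−g: translate: b→25 (≡149 mod 62), so (31,149,190)→(31,25,16)
−g: flip: (31,25,16)→(16,-25,31)
−g: translate: b→7 (≡-25 mod 32), so (16,-25,31)→(16,7,22)
−g: reduced (well bottom): (16,7,22) with a≤c, −a<b≤a
flip sign back: reduced form of g is (-16,-7,-22)
reduced forms (-16, -7, -22) vs (-16, -7, -22) ⇒ equivalent

yes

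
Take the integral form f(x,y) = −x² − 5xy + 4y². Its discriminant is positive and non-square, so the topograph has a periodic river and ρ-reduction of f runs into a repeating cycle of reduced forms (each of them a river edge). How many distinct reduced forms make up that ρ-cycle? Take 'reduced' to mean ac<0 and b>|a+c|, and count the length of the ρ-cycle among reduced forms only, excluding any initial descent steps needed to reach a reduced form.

D = 41, ⌊√D⌋ = 6
descent: ρ → (4,5,-1)  [lands on river]
river: ρ → (-1,5,4)
river: ρ → (4,3,-2)
river: ρ → (-2,5,2)
river: ρ → (2,3,-4)
river: ρ → (-4,5,1)
river: ρ → (1,5,-4)
river: ρ → (-4,3,2)
river: ρ → (2,5,-2)
river: ρ → (-2,3,4)
ρ-cycle length = 10 (tail of 1 descent step not counted)

10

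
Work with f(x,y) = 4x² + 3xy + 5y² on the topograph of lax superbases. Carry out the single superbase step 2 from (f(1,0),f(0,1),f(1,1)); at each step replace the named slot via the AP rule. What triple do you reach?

start (4,5,12) = (f(1,0),f(0,1),f(1,1))
replace slot 2: 2·(4+12) − 5 = 27 → (4,27,12)

4,27,12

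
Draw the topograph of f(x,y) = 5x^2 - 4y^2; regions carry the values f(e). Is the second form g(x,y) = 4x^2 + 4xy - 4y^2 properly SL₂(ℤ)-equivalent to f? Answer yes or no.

D₁ = 80, D₂ = 80
river cycle of f (length 2): (-4, 8, 1), (1, 8, -4)
river cycle of g (length 2): (-4, 4, 4), (4, 4, -4)
cycles differ ⇒ inequivalent

no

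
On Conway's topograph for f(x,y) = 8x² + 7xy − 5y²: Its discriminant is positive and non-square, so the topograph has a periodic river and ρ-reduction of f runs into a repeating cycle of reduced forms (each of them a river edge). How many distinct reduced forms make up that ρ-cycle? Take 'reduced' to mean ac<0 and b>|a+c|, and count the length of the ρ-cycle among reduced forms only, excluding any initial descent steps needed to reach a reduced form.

D = 209, ⌊√D⌋ = 14
river: ρ → (-5,13,2)
river: ρ → (2,11,-11)
river: ρ → (-11,11,2)
river: ρ → (2,13,-5)
river: ρ → (-5,7,8)
river: ρ → (8,9,-4)
river: ρ → (-4,7,10)
river: ρ → (10,13,-1)
river: ρ → (-1,13,10)
river: ρ → (10,7,-4)
river: ρ → (-4,9,8)
river: ρ → (8,7,-5)
ρ-cycle length = 12 (tail of 0 descent steps not counted)

12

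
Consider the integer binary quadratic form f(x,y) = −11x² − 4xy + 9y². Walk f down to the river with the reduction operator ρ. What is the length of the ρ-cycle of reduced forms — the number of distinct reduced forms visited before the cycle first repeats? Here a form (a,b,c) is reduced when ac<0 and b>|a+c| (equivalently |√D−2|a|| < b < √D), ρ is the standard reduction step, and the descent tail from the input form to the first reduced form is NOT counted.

D = 412, ⌊√D⌋ = 20
descent: ρ → (9,4,-11)  [lands on river]
river: ρ → (-11,18,2)
river: ρ → (2,18,-11)
river: ρ → (-11,4,9)
river: ρ → (9,14,-6)
river: ρ → (-6,10,13)
river: ρ → (13,16,-3)
river: ρ → (-3,20,1)
river: ρ → (1,20,-3)
river: ρ → (-3,16,13)
river: ρ → (13,10,-6)
river: ρ → (-6,14,9)
ρ-cycle length = 12 (tail of 1 descent step not counted)

12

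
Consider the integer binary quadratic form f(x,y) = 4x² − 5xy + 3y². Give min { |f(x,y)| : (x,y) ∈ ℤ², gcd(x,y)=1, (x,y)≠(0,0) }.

translate: b→3 (≡-5 mod 8), so (4,-5,3)→(4,3,2)
flip: (4,3,2)→(2,-3,4)
translate: b→1 (≡-3 mod 4), so (2,-3,4)→(2,1,3)
reduced (well bottom): (2,1,3) with a≤c, −a<b≤a
well minimum = a = 2

2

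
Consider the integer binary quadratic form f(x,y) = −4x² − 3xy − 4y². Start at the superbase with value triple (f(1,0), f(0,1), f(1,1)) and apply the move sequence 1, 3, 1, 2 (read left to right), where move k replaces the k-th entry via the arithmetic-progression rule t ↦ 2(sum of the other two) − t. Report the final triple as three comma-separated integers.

start (-4,-4,-11) = (f(1,0),f(0,1),f(1,1))
replace slot 1: 2·((-4)+(-11)) − (-4) = -26 → (-26,-4,-11)
replace slot 3: 2·((-26)+(-4)) − (-11) = -49 → (-26,-4,-49)
replace slot 1: 2·((-4)+(-49)) − (-26) = -80 → (-80,-4,-49)
replace slot 2: 2·((-80)+(-49)) − (-4) = -254 → (-80,-254,-49)

-80,-254,-49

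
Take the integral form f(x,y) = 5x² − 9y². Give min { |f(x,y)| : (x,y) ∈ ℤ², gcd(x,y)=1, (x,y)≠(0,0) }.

descent: ρ → (-9,0,5)
descent: ρ → (5,10,-4)  [lands on river]
river: ρ → (-4,6,9)
river: ρ → (9,12,-1)
river: ρ → (-1,12,9)
river: ρ → (9,6,-4)
river: ρ → (-4,10,5)
closes: descent 2, river 6
min |a| on river = 1

1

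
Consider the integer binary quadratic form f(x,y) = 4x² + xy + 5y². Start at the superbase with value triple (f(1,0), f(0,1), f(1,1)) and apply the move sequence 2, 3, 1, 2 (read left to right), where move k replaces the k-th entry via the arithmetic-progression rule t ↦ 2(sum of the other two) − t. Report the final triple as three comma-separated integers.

start (4,5,10) = (f(1,0),f(0,1),f(1,1))
replace slot 2: 2·(4+10) − 5 = 23 → (4,23,10)
replace slot 3: 2·(4+23) − 10 = 44 → (4,23,44)
replace slot 1: 2·(23+44) − 4 = 130 → (130,23,44)
replace slot 2: 2·(130+44) − 23 = 325 → (130,325,44)

130,325,44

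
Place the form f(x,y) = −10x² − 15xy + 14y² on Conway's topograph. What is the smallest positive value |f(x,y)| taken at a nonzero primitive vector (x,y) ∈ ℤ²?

descent: ρ → (14,15,-10)  [lands on river]
river: ρ → (-10,25,4)
river: ρ → (4,23,-16)
river: ρ → (-16,9,11)
river: ρ → (11,13,-14)
river: ρ → (-14,15,10)
river: ρ → (10,25,-4)
river: ρ → (-4,23,16)
river: ρ → (16,9,-11)
river: ρ → (-11,13,14)
closes: descent 1, river 10
min |a| on river = 4

4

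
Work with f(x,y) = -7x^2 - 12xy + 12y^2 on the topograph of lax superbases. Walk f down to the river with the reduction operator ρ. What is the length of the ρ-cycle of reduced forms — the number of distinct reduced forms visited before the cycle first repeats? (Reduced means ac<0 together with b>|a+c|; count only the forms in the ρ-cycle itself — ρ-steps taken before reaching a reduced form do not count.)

D = 480, ⌊√D⌋ = 21
descent: ρ → (12,12,-7)  [lands on river]
river: ρ → (-7,16,8)
river: ρ → (8,16,-7)
river: ρ → (-7,12,12)
ρ-cycle length = 4 (tail of 1 descent step not counted)

4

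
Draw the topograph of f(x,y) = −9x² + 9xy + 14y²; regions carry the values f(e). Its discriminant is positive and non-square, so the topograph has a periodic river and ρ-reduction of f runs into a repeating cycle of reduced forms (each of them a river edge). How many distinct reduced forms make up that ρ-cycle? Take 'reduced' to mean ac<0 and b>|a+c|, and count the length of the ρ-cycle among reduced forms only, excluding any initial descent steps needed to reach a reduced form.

D = 585, ⌊√D⌋ = 24
river: ρ → (14,19,-4)
river: ρ → (-4,21,9)
river: ρ → (9,15,-10)
river: ρ → (-10,5,14)
river: ρ → (14,23,-1)
river: ρ → (-1,23,14)
river: ρ → (14,5,-10)
river: ρ → (-10,15,9)
river: ρ → (9,21,-4)
river: ρ → (-4,19,14)
river: ρ → (14,9,-9)
river: ρ → (-9,9,14)
ρ-cycle length = 12 (tail of 0 descent steps not counted)

12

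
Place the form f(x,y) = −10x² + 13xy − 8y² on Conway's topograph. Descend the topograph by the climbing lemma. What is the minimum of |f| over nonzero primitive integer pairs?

translate: b→7 (≡-13 mod 20), so (10,-13,8)→(10,7,5)
flip: (10,7,5)→(5,-7,10)
translate: b→3 (≡-7 mod 10), so (5,-7,10)→(5,3,8)
reduced (well bottom): (5,3,8) with a≤c, −a<b≤a
well minimum |f| = |-5| = 5 (negative-definite)

5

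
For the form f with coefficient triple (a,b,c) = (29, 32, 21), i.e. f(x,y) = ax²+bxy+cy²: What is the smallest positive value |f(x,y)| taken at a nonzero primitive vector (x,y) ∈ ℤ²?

translate: b→-26 (≡32 mod 58), so (29,32,21)→(29,-26,18)
flip: (29,-26,18)→(18,26,29)
translate: b→-10 (≡26 mod 36), so (18,26,29)→(18,-10,21)
reduced (well bottom): (18,-10,21) with a≤c, −a<b≤a
well minimum = a = 18

18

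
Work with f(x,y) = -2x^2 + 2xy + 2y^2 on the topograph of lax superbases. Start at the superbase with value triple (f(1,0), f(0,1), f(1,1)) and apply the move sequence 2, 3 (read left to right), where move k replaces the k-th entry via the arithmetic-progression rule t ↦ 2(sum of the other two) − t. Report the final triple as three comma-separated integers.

start (-2,2,2) = (f(1,0),f(0,1),f(1,1))
replace slot 2: 2·((-2)+2) − 2 = -2 → (-2,-2,2)
replace slot 3: 2·((-2)+(-2)) − 2 = -10 → (-2,-2,-10)

-2,-2,-10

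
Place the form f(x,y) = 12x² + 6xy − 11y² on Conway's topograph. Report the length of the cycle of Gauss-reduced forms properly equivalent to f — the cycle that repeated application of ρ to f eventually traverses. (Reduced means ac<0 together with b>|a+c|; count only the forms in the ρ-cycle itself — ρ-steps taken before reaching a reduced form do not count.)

D = 564, ⌊√D⌋ = 23
river: ρ → (-11,16,7)
river: ρ → (7,12,-15)
river: ρ → (-15,18,4)
river: ρ → (4,22,-5)
river: ρ → (-5,18,12)
river: ρ → (12,6,-11)
ρ-cycle length = 6 (tail of 0 descent steps not counted)

6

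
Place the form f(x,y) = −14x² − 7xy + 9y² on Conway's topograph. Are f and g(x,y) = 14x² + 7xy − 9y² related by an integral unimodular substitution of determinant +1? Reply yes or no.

D₁ = 553, D₂ = 553
river cycle of f (length 26): (9, 7, -14), (-14, 21, 2), (2, 23, -3), (-3, 19, 16), (16, 13, -6), (-6, 23, 1), (1, 23, -6), (-6, 13, 16), (16, 19, -3), (-3, 23, 2), … (16 more)
river cycle of g (length 26): (-9, 11, 12), (12, 13, -8), (-8, 19, 6), (6, 17, -11), (-11, 5, 12), (12, 19, -4), (-4, 21, 7), (7, 21, -4), (-4, 19, 12), (12, 5, -11), … (16 more)
cycles differ ⇒ inequivalent

no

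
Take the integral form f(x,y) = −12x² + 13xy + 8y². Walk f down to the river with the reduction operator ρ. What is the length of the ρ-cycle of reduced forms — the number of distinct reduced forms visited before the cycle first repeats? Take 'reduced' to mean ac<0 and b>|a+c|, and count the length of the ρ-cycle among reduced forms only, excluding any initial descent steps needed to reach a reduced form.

D = 553, ⌊√D⌋ = 23
river: ρ → (8,19,-6)
river: ρ → (-6,17,11)
river: ρ → (11,5,-12)
river: ρ → (-12,19,4)
river: ρ → (4,21,-7)
river: ρ → (-7,21,4)
river: ρ → (4,19,-12)
river: ρ → (-12,5,11)
river: ρ → (11,17,-6)
river: ρ → (-6,19,8)
river: ρ → (8,13,-12)
river: ρ → (-12,11,9)
river: ρ → (9,7,-14)
river: ρ → (-14,21,2)
river: ρ → (2,23,-3)
river: ρ → (-3,19,16)
river: ρ → (16,13,-6)
river: ρ → (-6,23,1)
river: ρ → (1,23,-6)
river: ρ → (-6,13,16)
river: ρ → (16,19,-3)
river: ρ → (-3,23,2)
river: ρ → (2,21,-14)
river: ρ → (-14,7,9)
river: ρ → (9,11,-12)
river: ρ → (-12,13,8)
ρ-cycle length = 26 (tail of 0 descent steps not counted)

26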